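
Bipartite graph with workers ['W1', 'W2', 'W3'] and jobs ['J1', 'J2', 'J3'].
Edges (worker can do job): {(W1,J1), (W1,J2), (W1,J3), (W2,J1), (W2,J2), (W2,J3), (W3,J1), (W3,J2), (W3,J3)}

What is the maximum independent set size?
Maximum independent set = 3

By König's theorem:
- Min vertex cover = Max matching = 3
- Max independent set = Total vertices - Min vertex cover
- Max independent set = 6 - 3 = 3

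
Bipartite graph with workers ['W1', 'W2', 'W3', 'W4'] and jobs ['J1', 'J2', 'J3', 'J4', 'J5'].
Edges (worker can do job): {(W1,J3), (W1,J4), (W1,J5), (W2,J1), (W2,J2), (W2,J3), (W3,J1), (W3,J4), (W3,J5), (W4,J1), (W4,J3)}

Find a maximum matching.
Matching: {(W1,J3), (W2,J2), (W3,J5), (W4,J1)}

Maximum matching (size 4):
  W1 → J3
  W2 → J2
  W3 → J5
  W4 → J1

Each worker is assigned to at most one job, and each job to at most one worker.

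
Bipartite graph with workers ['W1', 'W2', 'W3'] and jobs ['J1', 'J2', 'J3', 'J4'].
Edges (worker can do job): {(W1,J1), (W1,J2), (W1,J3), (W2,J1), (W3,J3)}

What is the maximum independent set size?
Maximum independent set = 4

By König's theorem:
- Min vertex cover = Max matching = 3
- Max independent set = Total vertices - Min vertex cover
- Max independent set = 7 - 3 = 4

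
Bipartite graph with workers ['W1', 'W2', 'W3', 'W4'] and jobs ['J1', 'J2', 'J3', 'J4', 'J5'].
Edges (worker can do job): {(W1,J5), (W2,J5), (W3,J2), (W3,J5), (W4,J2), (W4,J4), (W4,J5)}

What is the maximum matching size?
Maximum matching size = 3

Maximum matching: {(W1,J5), (W3,J2), (W4,J4)}
Size: 3

This assigns 3 workers to 3 distinct jobs.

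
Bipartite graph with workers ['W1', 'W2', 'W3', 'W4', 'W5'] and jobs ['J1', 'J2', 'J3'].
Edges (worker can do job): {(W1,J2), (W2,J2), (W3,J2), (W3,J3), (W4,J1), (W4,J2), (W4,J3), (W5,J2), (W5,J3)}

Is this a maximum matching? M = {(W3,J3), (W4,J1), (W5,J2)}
Yes, size 3 is maximum

Proposed matching has size 3.
Maximum matching size for this graph: 3.

This is a maximum matching.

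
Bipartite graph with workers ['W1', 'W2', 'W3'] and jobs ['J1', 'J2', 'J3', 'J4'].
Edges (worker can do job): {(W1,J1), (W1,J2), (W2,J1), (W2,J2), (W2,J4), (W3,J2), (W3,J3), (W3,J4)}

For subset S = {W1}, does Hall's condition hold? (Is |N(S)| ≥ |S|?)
Yes: |N(S)| = 2, |S| = 1

Subset S = {W1}
Neighbors N(S) = {J1, J2}

|N(S)| = 2, |S| = 1
Hall's condition: |N(S)| ≥ |S| is satisfied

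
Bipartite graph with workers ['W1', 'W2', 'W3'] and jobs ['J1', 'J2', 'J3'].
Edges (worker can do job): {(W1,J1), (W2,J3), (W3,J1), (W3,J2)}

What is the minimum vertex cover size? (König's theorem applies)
Minimum vertex cover size = 3

By König's theorem: in bipartite graphs,
min vertex cover = max matching = 3

Maximum matching has size 3, so minimum vertex cover also has size 3.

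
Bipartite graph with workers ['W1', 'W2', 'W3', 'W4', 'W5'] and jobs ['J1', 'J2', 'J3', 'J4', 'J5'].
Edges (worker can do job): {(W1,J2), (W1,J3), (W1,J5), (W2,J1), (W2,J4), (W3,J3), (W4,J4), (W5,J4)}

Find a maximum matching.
Matching: {(W1,J5), (W2,J1), (W3,J3), (W5,J4)}

Maximum matching (size 4):
  W1 → J5
  W2 → J1
  W3 → J3
  W5 → J4

Each worker is assigned to at most one job, and each job to at most one worker.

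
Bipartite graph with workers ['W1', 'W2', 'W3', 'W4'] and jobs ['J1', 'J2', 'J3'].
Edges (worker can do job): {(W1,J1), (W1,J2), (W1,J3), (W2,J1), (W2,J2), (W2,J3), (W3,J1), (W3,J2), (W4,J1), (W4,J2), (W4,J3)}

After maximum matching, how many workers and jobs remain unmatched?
Unmatched: 1 workers, 0 jobs

Maximum matching size: 3
Workers: 4 total, 3 matched, 1 unmatched
Jobs: 3 total, 3 matched, 0 unmatched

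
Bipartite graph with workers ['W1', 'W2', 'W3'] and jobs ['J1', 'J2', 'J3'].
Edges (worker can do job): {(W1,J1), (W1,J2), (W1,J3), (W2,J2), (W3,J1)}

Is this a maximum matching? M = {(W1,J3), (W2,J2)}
No, size 2 is not maximum

Proposed matching has size 2.
Maximum matching size for this graph: 3.

This is NOT maximum - can be improved to size 3.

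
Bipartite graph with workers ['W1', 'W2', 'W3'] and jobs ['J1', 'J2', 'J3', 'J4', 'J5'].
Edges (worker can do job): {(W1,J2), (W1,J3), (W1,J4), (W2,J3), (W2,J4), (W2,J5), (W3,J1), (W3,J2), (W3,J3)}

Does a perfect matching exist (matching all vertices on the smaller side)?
Yes, perfect matching exists (size 3)

Perfect matching: {(W1,J2), (W2,J4), (W3,J1)}
All 3 vertices on the smaller side are matched.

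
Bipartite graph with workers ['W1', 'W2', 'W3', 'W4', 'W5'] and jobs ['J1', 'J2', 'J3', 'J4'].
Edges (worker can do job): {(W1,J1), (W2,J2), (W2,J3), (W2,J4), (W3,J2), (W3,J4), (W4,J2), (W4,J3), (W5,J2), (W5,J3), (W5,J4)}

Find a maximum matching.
Matching: {(W1,J1), (W3,J4), (W4,J3), (W5,J2)}

Maximum matching (size 4):
  W1 → J1
  W3 → J4
  W4 → J3
  W5 → J2

Each worker is assigned to at most one job, and each job to at most one worker.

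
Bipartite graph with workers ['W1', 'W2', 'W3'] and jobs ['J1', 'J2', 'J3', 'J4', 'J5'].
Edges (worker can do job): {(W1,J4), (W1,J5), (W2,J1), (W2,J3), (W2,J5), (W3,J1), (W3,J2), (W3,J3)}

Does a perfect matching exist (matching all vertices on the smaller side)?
Yes, perfect matching exists (size 3)

Perfect matching: {(W1,J5), (W2,J3), (W3,J2)}
All 3 vertices on the smaller side are matched.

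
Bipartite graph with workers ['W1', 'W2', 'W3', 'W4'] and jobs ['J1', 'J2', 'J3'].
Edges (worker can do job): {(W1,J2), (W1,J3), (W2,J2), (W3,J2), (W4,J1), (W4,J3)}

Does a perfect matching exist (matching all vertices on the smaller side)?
Yes, perfect matching exists (size 3)

Perfect matching: {(W1,J3), (W3,J2), (W4,J1)}
All 3 vertices on the smaller side are matched.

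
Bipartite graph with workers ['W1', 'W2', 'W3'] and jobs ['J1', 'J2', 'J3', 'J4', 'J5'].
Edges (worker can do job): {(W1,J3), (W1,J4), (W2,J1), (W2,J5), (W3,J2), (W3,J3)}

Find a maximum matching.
Matching: {(W1,J4), (W2,J1), (W3,J3)}

Maximum matching (size 3):
  W1 → J4
  W2 → J1
  W3 → J3

Each worker is assigned to at most one job, and each job to at most one worker.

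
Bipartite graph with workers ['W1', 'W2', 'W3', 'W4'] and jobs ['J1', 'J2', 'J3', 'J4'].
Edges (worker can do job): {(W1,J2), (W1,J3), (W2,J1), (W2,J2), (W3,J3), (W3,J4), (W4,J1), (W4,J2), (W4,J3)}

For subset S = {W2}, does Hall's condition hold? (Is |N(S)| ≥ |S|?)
Yes: |N(S)| = 2, |S| = 1

Subset S = {W2}
Neighbors N(S) = {J1, J2}

|N(S)| = 2, |S| = 1
Hall's condition: |N(S)| ≥ |S| is satisfied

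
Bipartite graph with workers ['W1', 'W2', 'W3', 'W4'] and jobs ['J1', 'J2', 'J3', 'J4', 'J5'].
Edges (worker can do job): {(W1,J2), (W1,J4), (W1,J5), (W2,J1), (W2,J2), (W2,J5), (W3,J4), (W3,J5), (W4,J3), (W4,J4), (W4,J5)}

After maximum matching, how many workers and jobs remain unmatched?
Unmatched: 0 workers, 1 jobs

Maximum matching size: 4
Workers: 4 total, 4 matched, 0 unmatched
Jobs: 5 total, 4 matched, 1 unmatched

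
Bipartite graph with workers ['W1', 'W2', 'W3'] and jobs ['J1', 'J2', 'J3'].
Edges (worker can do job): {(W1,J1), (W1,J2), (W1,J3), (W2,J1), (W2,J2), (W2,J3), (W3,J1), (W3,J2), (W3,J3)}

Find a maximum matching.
Matching: {(W1,J1), (W2,J3), (W3,J2)}

Maximum matching (size 3):
  W1 → J1
  W2 → J3
  W3 → J2

Each worker is assigned to at most one job, and each job to at most one worker.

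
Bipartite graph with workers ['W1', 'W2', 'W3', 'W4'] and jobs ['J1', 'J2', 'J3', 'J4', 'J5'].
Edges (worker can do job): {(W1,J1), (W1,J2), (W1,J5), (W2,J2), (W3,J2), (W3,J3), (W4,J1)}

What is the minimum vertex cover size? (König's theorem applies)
Minimum vertex cover size = 4

By König's theorem: in bipartite graphs,
min vertex cover = max matching = 4

Maximum matching has size 4, so minimum vertex cover also has size 4.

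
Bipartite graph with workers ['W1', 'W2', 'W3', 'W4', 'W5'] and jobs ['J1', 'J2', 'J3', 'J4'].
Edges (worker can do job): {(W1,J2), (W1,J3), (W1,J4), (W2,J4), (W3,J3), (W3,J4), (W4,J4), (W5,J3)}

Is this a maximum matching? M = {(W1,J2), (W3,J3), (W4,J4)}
Yes, size 3 is maximum

Proposed matching has size 3.
Maximum matching size for this graph: 3.

This is a maximum matching.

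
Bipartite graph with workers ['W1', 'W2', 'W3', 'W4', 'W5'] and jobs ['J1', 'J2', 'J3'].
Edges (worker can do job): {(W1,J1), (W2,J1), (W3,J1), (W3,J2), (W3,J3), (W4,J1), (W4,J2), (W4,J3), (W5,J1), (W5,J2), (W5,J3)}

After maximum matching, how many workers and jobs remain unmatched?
Unmatched: 2 workers, 0 jobs

Maximum matching size: 3
Workers: 5 total, 3 matched, 2 unmatched
Jobs: 3 total, 3 matched, 0 unmatched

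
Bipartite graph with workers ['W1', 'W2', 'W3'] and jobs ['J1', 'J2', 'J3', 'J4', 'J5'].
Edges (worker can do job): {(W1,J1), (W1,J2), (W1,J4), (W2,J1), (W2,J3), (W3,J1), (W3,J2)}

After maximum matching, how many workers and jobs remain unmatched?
Unmatched: 0 workers, 2 jobs

Maximum matching size: 3
Workers: 3 total, 3 matched, 0 unmatched
Jobs: 5 total, 3 matched, 2 unmatched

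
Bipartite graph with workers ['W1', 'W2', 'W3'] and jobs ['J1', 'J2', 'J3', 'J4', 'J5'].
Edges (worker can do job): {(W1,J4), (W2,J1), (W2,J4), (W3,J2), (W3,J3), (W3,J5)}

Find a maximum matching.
Matching: {(W1,J4), (W2,J1), (W3,J5)}

Maximum matching (size 3):
  W1 → J4
  W2 → J1
  W3 → J5

Each worker is assigned to at most one job, and each job to at most one worker.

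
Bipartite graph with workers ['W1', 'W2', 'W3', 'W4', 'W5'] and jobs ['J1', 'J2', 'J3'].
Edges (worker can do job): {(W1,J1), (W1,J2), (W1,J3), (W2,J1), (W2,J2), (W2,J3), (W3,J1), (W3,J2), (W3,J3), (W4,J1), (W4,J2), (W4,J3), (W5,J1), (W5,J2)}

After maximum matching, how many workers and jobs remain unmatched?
Unmatched: 2 workers, 0 jobs

Maximum matching size: 3
Workers: 5 total, 3 matched, 2 unmatched
Jobs: 3 total, 3 matched, 0 unmatched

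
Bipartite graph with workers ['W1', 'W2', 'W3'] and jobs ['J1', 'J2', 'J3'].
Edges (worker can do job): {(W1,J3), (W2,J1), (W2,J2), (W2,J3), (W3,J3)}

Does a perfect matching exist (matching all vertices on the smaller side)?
No, maximum matching has size 2 < 3

Maximum matching has size 2, need 3 for perfect matching.
Unmatched workers: ['W1']
Unmatched jobs: ['J1']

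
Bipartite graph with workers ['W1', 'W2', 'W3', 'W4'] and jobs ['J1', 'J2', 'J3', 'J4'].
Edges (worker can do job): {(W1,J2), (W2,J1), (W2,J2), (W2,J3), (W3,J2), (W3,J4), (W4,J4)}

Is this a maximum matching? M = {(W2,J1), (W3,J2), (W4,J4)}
Yes, size 3 is maximum

Proposed matching has size 3.
Maximum matching size for this graph: 3.

This is a maximum matching.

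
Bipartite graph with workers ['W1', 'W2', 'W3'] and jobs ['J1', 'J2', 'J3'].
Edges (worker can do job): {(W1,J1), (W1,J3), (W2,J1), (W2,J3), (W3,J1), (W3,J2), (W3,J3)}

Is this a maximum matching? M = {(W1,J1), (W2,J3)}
No, size 2 is not maximum

Proposed matching has size 2.
Maximum matching size for this graph: 3.

This is NOT maximum - can be improved to size 3.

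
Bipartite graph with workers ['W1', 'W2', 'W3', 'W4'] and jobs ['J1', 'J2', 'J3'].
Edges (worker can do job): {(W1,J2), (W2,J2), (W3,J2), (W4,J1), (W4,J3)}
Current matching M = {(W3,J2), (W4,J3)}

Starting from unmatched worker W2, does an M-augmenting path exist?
No augmenting path from W2

Alternating search from W2 reaches jobs: {J2}.
Every reachable job is already matched in M, and following those matched edges back to workers exposes no further unvisited jobs.
No M-augmenting path from W2 exists.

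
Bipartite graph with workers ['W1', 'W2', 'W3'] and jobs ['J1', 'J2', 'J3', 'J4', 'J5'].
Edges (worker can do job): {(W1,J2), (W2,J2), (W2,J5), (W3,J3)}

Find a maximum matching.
Matching: {(W1,J2), (W2,J5), (W3,J3)}

Maximum matching (size 3):
  W1 → J2
  W2 → J5
  W3 → J3

Each worker is assigned to at most one job, and each job to at most one worker.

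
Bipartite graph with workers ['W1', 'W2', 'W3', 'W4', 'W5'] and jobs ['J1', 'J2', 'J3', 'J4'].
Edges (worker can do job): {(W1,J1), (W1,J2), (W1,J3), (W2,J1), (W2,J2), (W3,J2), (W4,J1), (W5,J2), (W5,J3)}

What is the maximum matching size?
Maximum matching size = 3

Maximum matching: {(W3,J2), (W4,J1), (W5,J3)}
Size: 3

This assigns 3 workers to 3 distinct jobs.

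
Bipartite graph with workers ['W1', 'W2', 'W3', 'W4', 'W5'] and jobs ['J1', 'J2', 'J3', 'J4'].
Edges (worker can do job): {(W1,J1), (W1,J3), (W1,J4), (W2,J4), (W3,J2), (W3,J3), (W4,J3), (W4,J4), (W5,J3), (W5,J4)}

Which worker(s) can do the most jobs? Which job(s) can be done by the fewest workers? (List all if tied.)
Most versatile: W1 (3 jobs); Least covered: J1, J2 (1 workers)

Worker degrees (jobs they can do): W1:3, W2:1, W3:2, W4:2, W5:2
Job degrees (workers who can do it): J1:1, J2:1, J3:4, J4:4

Maximum worker degree is 3, achieved by: W1
Minimum job degree is 1, achieved by: J1, J2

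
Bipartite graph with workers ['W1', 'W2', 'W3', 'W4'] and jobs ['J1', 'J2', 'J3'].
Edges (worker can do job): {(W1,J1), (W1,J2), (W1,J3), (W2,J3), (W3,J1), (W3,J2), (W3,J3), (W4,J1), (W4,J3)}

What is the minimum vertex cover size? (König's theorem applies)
Minimum vertex cover size = 3

By König's theorem: in bipartite graphs,
min vertex cover = max matching = 3

Maximum matching has size 3, so minimum vertex cover also has size 3.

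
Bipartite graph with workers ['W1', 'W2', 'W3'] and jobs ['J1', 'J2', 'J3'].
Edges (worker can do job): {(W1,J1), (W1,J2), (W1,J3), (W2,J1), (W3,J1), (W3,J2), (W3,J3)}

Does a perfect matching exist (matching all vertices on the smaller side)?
Yes, perfect matching exists (size 3)

Perfect matching: {(W1,J2), (W2,J1), (W3,J3)}
All 3 vertices on the smaller side are matched.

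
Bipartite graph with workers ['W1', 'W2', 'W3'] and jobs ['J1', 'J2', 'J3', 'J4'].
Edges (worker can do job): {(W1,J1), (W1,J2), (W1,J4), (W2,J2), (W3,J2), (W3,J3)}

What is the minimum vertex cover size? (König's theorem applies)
Minimum vertex cover size = 3

By König's theorem: in bipartite graphs,
min vertex cover = max matching = 3

Maximum matching has size 3, so minimum vertex cover also has size 3.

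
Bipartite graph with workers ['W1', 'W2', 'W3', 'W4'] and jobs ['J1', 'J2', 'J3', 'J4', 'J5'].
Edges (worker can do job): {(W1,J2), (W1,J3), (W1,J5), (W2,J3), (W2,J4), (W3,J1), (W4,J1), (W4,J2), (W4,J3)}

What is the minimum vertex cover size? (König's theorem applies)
Minimum vertex cover size = 4

By König's theorem: in bipartite graphs,
min vertex cover = max matching = 4

Maximum matching has size 4, so minimum vertex cover also has size 4.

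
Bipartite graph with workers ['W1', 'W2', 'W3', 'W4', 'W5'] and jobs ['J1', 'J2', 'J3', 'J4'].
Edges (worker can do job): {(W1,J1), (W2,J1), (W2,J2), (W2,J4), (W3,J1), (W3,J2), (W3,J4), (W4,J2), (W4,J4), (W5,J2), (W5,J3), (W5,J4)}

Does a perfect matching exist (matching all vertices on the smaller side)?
Yes, perfect matching exists (size 4)

Perfect matching: {(W1,J1), (W3,J2), (W4,J4), (W5,J3)}
All 4 vertices on the smaller side are matched.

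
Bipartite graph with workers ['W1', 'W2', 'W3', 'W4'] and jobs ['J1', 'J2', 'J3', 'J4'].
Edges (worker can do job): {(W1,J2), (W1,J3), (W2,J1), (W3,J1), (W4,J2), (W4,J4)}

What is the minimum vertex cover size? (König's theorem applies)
Minimum vertex cover size = 3

By König's theorem: in bipartite graphs,
min vertex cover = max matching = 3

Maximum matching has size 3, so minimum vertex cover also has size 3.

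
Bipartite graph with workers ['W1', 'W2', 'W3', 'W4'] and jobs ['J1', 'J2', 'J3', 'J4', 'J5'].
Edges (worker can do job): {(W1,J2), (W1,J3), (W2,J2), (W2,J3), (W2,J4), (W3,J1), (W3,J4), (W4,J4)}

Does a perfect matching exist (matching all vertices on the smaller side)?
Yes, perfect matching exists (size 4)

Perfect matching: {(W1,J3), (W2,J2), (W3,J1), (W4,J4)}
All 4 vertices on the smaller side are matched.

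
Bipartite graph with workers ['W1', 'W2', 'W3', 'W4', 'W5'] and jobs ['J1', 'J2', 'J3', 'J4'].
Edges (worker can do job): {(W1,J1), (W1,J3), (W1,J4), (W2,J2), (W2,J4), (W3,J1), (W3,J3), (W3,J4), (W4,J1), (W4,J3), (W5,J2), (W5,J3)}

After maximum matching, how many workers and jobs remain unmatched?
Unmatched: 1 workers, 0 jobs

Maximum matching size: 4
Workers: 5 total, 4 matched, 1 unmatched
Jobs: 4 total, 4 matched, 0 unmatched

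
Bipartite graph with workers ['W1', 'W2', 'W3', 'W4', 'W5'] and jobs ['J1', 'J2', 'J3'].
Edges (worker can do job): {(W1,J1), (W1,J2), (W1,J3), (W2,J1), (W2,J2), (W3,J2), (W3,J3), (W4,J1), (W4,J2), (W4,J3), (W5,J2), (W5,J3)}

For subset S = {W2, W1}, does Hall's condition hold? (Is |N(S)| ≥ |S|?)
Yes: |N(S)| = 3, |S| = 2

Subset S = {W2, W1}
Neighbors N(S) = {J1, J2, J3}

|N(S)| = 3, |S| = 2
Hall's condition: |N(S)| ≥ |S| is satisfied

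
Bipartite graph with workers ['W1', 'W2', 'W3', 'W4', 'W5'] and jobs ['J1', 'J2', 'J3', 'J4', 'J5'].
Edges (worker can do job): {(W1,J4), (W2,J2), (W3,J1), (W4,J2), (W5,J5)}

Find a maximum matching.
Matching: {(W1,J4), (W3,J1), (W4,J2), (W5,J5)}

Maximum matching (size 4):
  W1 → J4
  W3 → J1
  W4 → J2
  W5 → J5

Each worker is assigned to at most one job, and each job to at most one worker.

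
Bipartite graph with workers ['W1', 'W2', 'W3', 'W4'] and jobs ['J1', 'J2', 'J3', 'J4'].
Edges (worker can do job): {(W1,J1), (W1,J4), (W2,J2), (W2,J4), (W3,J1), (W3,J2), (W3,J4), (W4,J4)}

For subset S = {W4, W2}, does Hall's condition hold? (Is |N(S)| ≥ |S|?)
Yes: |N(S)| = 2, |S| = 2

Subset S = {W4, W2}
Neighbors N(S) = {J2, J4}

|N(S)| = 2, |S| = 2
Hall's condition: |N(S)| ≥ |S| is satisfied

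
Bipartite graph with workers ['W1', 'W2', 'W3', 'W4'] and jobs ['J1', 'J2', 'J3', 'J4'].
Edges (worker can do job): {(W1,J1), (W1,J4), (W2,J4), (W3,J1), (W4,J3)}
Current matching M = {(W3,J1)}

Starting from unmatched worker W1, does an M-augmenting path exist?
Yes: W1 → J4

An M-augmenting path alternates non-matching / matching edges, starting and ending at unmatched vertices.
Path: W1 → J4
(J4 is unmatched in M, so the path is augmenting.)
Flipping edges along this path would increase |M| from 1 to 2.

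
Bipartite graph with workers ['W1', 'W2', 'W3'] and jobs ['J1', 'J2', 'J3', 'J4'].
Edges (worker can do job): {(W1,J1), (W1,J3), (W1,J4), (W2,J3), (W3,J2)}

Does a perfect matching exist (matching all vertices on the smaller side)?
Yes, perfect matching exists (size 3)

Perfect matching: {(W1,J4), (W2,J3), (W3,J2)}
All 3 vertices on the smaller side are matched.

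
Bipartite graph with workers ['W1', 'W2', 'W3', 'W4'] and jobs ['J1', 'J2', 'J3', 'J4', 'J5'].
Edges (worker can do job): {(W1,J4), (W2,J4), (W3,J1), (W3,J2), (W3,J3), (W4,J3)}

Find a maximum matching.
Matching: {(W1,J4), (W3,J1), (W4,J3)}

Maximum matching (size 3):
  W1 → J4
  W3 → J1
  W4 → J3

Each worker is assigned to at most one job, and each job to at most one worker.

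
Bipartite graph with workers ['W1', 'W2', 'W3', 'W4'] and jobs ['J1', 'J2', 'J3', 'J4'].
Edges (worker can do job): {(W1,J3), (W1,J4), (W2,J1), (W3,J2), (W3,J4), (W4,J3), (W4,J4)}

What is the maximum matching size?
Maximum matching size = 4

Maximum matching: {(W1,J3), (W2,J1), (W3,J2), (W4,J4)}
Size: 4

This assigns 4 workers to 4 distinct jobs.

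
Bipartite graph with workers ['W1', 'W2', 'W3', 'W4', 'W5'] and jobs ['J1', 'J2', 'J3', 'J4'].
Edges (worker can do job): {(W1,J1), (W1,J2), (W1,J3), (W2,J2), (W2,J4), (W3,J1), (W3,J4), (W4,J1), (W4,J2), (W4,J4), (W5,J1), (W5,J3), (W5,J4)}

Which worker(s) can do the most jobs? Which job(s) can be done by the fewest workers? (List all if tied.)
Most versatile: W1, W4, W5 (3 jobs); Least covered: J3 (2 workers)

Worker degrees (jobs they can do): W1:3, W2:2, W3:2, W4:3, W5:3
Job degrees (workers who can do it): J1:4, J2:3, J3:2, J4:4

Maximum worker degree is 3, achieved by: W1, W4, W5
Minimum job degree is 2, achieved by: J3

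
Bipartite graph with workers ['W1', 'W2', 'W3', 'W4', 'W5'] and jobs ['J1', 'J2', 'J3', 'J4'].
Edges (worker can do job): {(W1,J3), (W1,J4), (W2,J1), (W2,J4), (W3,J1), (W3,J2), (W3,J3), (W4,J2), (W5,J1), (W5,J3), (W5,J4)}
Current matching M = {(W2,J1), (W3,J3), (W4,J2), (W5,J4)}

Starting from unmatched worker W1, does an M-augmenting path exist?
No augmenting path from W1

Alternating search from W1 reaches jobs: {J1, J2, J3, J4}.
Every reachable job is already matched in M, and following those matched edges back to workers exposes no further unvisited jobs.
No M-augmenting path from W1 exists.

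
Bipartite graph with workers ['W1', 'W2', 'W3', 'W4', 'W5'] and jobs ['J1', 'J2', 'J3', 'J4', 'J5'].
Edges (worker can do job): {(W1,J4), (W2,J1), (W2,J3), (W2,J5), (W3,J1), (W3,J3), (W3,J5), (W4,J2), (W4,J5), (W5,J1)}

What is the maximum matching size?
Maximum matching size = 5

Maximum matching: {(W1,J4), (W2,J5), (W3,J3), (W4,J2), (W5,J1)}
Size: 5

This assigns 5 workers to 5 distinct jobs.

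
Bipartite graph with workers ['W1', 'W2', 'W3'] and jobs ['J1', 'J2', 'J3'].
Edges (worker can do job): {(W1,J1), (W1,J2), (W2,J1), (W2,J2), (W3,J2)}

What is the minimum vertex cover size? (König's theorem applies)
Minimum vertex cover size = 2

By König's theorem: in bipartite graphs,
min vertex cover = max matching = 2

Maximum matching has size 2, so minimum vertex cover also has size 2.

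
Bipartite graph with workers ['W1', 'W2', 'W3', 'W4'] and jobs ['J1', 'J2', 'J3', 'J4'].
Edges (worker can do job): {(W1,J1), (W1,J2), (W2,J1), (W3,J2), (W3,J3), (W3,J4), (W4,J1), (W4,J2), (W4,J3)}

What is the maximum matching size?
Maximum matching size = 4

Maximum matching: {(W1,J2), (W2,J1), (W3,J4), (W4,J3)}
Size: 4

This assigns 4 workers to 4 distinct jobs.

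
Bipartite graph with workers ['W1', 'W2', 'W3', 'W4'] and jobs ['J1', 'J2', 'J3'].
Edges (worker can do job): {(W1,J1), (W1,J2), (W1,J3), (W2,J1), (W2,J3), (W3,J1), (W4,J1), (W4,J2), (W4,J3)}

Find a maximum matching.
Matching: {(W1,J2), (W3,J1), (W4,J3)}

Maximum matching (size 3):
  W1 → J2
  W3 → J1
  W4 → J3

Each worker is assigned to at most one job, and each job to at most one worker.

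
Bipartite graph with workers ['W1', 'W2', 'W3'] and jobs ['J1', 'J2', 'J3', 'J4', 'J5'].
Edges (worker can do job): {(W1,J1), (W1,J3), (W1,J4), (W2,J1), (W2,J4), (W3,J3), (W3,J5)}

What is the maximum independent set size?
Maximum independent set = 5

By König's theorem:
- Min vertex cover = Max matching = 3
- Max independent set = Total vertices - Min vertex cover
- Max independent set = 8 - 3 = 5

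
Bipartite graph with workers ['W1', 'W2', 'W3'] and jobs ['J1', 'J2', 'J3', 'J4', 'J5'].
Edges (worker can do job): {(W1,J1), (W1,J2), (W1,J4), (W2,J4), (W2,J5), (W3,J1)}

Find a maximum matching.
Matching: {(W1,J2), (W2,J4), (W3,J1)}

Maximum matching (size 3):
  W1 → J2
  W2 → J4
  W3 → J1

Each worker is assigned to at most one job, and each job to at most one worker.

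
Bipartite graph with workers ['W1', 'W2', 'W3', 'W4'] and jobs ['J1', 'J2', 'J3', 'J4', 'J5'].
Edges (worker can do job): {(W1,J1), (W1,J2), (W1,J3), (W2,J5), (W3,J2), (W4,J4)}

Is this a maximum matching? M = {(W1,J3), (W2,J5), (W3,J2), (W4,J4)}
Yes, size 4 is maximum

Proposed matching has size 4.
Maximum matching size for this graph: 4.

This is a maximum matching.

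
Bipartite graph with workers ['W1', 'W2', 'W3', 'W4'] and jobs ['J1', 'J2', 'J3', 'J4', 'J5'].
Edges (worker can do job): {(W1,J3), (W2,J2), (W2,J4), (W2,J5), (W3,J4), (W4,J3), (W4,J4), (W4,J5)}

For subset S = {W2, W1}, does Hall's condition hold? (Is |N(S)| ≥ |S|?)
Yes: |N(S)| = 4, |S| = 2

Subset S = {W2, W1}
Neighbors N(S) = {J2, J3, J4, J5}

|N(S)| = 4, |S| = 2
Hall's condition: |N(S)| ≥ |S| is satisfied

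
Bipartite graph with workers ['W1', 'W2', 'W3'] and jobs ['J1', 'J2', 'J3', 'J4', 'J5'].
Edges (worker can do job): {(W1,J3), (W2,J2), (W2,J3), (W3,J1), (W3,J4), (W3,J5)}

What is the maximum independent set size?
Maximum independent set = 5

By König's theorem:
- Min vertex cover = Max matching = 3
- Max independent set = Total vertices - Min vertex cover
- Max independent set = 8 - 3 = 5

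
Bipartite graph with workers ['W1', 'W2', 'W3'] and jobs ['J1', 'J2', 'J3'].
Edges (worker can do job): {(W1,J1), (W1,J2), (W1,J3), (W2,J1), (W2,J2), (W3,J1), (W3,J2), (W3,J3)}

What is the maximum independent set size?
Maximum independent set = 3

By König's theorem:
- Min vertex cover = Max matching = 3
- Max independent set = Total vertices - Min vertex cover
- Max independent set = 6 - 3 = 3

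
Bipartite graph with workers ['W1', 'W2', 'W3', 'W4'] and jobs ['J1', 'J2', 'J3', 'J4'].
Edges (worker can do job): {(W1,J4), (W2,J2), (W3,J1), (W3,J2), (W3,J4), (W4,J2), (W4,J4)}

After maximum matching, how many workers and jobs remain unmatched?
Unmatched: 1 workers, 1 jobs

Maximum matching size: 3
Workers: 4 total, 3 matched, 1 unmatched
Jobs: 4 total, 3 matched, 1 unmatched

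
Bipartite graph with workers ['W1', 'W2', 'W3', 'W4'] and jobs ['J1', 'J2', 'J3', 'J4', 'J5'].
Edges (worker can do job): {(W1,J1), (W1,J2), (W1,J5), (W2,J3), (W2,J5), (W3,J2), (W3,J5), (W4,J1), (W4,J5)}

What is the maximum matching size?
Maximum matching size = 4

Maximum matching: {(W1,J1), (W2,J3), (W3,J2), (W4,J5)}
Size: 4

This assigns 4 workers to 4 distinct jobs.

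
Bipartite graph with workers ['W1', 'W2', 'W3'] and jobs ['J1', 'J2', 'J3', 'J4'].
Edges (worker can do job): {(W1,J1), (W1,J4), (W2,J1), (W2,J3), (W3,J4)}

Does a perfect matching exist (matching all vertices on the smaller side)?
Yes, perfect matching exists (size 3)

Perfect matching: {(W1,J1), (W2,J3), (W3,J4)}
All 3 vertices on the smaller side are matched.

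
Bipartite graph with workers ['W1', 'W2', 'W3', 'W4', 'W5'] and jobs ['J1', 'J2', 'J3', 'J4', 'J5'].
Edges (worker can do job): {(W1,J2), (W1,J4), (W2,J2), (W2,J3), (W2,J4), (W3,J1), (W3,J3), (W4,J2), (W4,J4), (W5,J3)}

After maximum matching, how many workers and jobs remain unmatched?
Unmatched: 1 workers, 1 jobs

Maximum matching size: 4
Workers: 5 total, 4 matched, 1 unmatched
Jobs: 5 total, 4 matched, 1 unmatched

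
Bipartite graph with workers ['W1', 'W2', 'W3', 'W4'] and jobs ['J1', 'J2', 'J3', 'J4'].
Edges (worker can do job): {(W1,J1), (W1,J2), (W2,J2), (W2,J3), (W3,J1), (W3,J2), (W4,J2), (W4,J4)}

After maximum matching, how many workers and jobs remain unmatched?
Unmatched: 0 workers, 0 jobs

Maximum matching size: 4
Workers: 4 total, 4 matched, 0 unmatched
Jobs: 4 total, 4 matched, 0 unmatched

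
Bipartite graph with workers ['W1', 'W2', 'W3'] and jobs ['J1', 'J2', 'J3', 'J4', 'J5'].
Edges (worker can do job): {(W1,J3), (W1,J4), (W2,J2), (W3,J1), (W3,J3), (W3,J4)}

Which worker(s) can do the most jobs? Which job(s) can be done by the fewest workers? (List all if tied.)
Most versatile: W3 (3 jobs); Least covered: J5 (0 workers)

Worker degrees (jobs they can do): W1:2, W2:1, W3:3
Job degrees (workers who can do it): J1:1, J2:1, J3:2, J4:2, J5:0

Maximum worker degree is 3, achieved by: W3
Minimum job degree is 0, achieved by: J5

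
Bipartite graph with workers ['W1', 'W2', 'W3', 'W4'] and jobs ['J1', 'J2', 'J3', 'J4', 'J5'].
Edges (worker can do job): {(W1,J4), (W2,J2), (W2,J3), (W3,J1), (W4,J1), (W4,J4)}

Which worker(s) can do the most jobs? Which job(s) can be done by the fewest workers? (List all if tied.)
Most versatile: W2, W4 (2 jobs); Least covered: J5 (0 workers)

Worker degrees (jobs they can do): W1:1, W2:2, W3:1, W4:2
Job degrees (workers who can do it): J1:2, J2:1, J3:1, J4:2, J5:0

Maximum worker degree is 2, achieved by: W2, W4
Minimum job degree is 0, achieved by: J5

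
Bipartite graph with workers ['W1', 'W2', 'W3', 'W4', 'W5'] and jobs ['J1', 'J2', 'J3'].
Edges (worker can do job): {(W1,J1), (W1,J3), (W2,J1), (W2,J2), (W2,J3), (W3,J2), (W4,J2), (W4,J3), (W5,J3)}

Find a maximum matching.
Matching: {(W1,J1), (W3,J2), (W5,J3)}

Maximum matching (size 3):
  W1 → J1
  W3 → J2
  W5 → J3

Each worker is assigned to at most one job, and each job to at most one worker.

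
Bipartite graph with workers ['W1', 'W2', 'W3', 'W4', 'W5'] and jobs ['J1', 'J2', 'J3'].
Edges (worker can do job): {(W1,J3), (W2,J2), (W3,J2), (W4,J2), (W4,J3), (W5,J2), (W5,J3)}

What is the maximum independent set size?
Maximum independent set = 6

By König's theorem:
- Min vertex cover = Max matching = 2
- Max independent set = Total vertices - Min vertex cover
- Max independent set = 8 - 2 = 6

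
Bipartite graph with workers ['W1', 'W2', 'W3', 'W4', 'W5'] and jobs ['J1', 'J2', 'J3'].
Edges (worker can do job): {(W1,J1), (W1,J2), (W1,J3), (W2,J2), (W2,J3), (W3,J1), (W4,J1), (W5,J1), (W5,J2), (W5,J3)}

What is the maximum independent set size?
Maximum independent set = 5

By König's theorem:
- Min vertex cover = Max matching = 3
- Max independent set = Total vertices - Min vertex cover
- Max independent set = 8 - 3 = 5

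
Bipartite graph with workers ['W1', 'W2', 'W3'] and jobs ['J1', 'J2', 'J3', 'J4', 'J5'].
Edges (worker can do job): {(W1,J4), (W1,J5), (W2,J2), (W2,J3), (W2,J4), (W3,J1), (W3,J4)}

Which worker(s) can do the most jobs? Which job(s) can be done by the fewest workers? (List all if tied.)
Most versatile: W2 (3 jobs); Least covered: J1, J2, J3, J5 (1 workers)

Worker degrees (jobs they can do): W1:2, W2:3, W3:2
Job degrees (workers who can do it): J1:1, J2:1, J3:1, J4:3, J5:1

Maximum worker degree is 3, achieved by: W2
Minimum job degree is 1, achieved by: J1, J2, J3, J5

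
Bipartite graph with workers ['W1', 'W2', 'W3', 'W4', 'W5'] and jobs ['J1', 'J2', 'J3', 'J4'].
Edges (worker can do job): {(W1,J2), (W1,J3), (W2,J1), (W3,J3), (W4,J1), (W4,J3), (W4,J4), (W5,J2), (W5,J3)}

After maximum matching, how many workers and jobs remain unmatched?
Unmatched: 1 workers, 0 jobs

Maximum matching size: 4
Workers: 5 total, 4 matched, 1 unmatched
Jobs: 4 total, 4 matched, 0 unmatched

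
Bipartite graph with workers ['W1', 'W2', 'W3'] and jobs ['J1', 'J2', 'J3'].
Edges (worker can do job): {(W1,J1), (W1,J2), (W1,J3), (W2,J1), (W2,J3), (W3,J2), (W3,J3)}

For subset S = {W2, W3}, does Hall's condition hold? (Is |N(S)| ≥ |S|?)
Yes: |N(S)| = 3, |S| = 2

Subset S = {W2, W3}
Neighbors N(S) = {J1, J2, J3}

|N(S)| = 3, |S| = 2
Hall's condition: |N(S)| ≥ |S| is satisfied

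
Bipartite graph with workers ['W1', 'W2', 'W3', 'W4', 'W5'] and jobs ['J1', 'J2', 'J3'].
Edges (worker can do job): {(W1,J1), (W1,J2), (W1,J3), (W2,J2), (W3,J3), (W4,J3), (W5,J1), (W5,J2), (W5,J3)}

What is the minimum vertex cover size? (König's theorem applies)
Minimum vertex cover size = 3

By König's theorem: in bipartite graphs,
min vertex cover = max matching = 3

Maximum matching has size 3, so minimum vertex cover also has size 3.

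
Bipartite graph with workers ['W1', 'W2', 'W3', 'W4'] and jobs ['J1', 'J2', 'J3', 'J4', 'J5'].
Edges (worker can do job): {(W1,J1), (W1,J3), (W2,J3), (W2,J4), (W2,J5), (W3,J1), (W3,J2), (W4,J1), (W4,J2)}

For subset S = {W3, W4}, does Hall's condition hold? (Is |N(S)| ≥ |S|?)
Yes: |N(S)| = 2, |S| = 2

Subset S = {W3, W4}
Neighbors N(S) = {J1, J2}

|N(S)| = 2, |S| = 2
Hall's condition: |N(S)| ≥ |S| is satisfied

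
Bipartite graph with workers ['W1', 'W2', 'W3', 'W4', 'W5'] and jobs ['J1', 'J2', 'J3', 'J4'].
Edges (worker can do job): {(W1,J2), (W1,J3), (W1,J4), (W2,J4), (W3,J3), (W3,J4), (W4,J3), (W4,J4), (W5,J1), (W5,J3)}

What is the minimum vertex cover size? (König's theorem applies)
Minimum vertex cover size = 4

By König's theorem: in bipartite graphs,
min vertex cover = max matching = 4

Maximum matching has size 4, so minimum vertex cover also has size 4.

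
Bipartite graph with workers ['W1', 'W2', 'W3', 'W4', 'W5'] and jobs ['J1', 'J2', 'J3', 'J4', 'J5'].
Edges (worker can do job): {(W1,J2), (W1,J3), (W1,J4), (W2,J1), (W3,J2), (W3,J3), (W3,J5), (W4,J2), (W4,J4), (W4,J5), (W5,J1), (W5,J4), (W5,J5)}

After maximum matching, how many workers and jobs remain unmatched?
Unmatched: 0 workers, 0 jobs

Maximum matching size: 5
Workers: 5 total, 5 matched, 0 unmatched
Jobs: 5 total, 5 matched, 0 unmatched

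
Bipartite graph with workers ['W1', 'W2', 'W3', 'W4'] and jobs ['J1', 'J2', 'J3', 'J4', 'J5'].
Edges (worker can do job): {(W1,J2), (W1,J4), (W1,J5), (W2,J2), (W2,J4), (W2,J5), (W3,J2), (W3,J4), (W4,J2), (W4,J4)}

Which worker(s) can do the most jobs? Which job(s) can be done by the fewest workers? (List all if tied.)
Most versatile: W1, W2 (3 jobs); Least covered: J1, J3 (0 workers)

Worker degrees (jobs they can do): W1:3, W2:3, W3:2, W4:2
Job degrees (workers who can do it): J1:0, J2:4, J3:0, J4:4, J5:2

Maximum worker degree is 3, achieved by: W1, W2
Minimum job degree is 0, achieved by: J1, J3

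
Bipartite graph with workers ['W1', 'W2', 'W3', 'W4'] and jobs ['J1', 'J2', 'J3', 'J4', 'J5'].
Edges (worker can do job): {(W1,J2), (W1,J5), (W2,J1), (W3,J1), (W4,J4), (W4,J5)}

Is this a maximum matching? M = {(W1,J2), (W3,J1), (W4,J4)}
Yes, size 3 is maximum

Proposed matching has size 3.
Maximum matching size for this graph: 3.

This is a maximum matching.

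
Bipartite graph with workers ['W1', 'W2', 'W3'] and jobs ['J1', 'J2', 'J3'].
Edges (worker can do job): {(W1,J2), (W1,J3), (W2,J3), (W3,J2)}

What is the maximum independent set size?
Maximum independent set = 4

By König's theorem:
- Min vertex cover = Max matching = 2
- Max independent set = Total vertices - Min vertex cover
- Max independent set = 6 - 2 = 4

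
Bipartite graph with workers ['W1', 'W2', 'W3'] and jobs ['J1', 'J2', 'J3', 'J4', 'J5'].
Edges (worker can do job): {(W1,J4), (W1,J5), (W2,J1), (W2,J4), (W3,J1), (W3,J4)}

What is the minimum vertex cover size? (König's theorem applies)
Minimum vertex cover size = 3

By König's theorem: in bipartite graphs,
min vertex cover = max matching = 3

Maximum matching has size 3, so minimum vertex cover also has size 3.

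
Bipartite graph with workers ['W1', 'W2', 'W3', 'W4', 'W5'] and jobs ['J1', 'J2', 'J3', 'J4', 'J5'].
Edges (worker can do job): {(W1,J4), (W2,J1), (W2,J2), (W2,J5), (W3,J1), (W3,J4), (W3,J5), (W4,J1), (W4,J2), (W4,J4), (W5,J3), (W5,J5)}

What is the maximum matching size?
Maximum matching size = 5

Maximum matching: {(W1,J4), (W2,J2), (W3,J5), (W4,J1), (W5,J3)}
Size: 5

This assigns 5 workers to 5 distinct jobs.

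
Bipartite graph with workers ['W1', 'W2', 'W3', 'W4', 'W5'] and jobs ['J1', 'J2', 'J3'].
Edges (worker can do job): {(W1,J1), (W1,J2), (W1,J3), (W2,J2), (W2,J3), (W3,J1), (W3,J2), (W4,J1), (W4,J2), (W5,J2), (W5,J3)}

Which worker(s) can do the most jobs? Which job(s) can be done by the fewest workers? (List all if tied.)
Most versatile: W1 (3 jobs); Least covered: J1, J3 (3 workers)

Worker degrees (jobs they can do): W1:3, W2:2, W3:2, W4:2, W5:2
Job degrees (workers who can do it): J1:3, J2:5, J3:3

Maximum worker degree is 3, achieved by: W1
Minimum job degree is 3, achieved by: J1, J3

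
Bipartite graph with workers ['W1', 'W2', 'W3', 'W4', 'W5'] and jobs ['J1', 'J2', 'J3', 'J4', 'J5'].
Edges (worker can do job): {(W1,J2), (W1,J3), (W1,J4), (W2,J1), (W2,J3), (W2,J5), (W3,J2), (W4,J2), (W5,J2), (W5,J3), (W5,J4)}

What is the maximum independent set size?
Maximum independent set = 6

By König's theorem:
- Min vertex cover = Max matching = 4
- Max independent set = Total vertices - Min vertex cover
- Max independent set = 10 - 4 = 6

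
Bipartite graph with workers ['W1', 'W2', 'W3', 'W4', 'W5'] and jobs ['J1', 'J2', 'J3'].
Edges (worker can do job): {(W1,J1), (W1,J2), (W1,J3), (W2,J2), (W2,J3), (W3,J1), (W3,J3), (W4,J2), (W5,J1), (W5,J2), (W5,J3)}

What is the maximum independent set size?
Maximum independent set = 5

By König's theorem:
- Min vertex cover = Max matching = 3
- Max independent set = Total vertices - Min vertex cover
- Max independent set = 8 - 3 = 5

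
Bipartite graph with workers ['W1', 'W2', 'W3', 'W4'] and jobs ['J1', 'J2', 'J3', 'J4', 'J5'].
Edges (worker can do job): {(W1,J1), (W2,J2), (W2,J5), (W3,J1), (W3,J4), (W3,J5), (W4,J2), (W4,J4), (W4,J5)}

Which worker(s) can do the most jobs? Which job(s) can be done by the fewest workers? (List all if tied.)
Most versatile: W3, W4 (3 jobs); Least covered: J3 (0 workers)

Worker degrees (jobs they can do): W1:1, W2:2, W3:3, W4:3
Job degrees (workers who can do it): J1:2, J2:2, J3:0, J4:2, J5:3

Maximum worker degree is 3, achieved by: W3, W4
Minimum job degree is 0, achieved by: J3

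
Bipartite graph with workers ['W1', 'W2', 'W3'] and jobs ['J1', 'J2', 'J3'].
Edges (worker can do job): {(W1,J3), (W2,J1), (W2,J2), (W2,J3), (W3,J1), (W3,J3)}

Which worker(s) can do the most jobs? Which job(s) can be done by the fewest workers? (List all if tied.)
Most versatile: W2 (3 jobs); Least covered: J2 (1 workers)

Worker degrees (jobs they can do): W1:1, W2:3, W3:2
Job degrees (workers who can do it): J1:2, J2:1, J3:3

Maximum worker degree is 3, achieved by: W2
Minimum job degree is 1, achieved by: J2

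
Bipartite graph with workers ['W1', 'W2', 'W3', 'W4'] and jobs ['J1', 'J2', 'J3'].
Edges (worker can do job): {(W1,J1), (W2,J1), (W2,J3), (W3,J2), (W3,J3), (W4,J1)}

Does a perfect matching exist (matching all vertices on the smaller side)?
Yes, perfect matching exists (size 3)

Perfect matching: {(W2,J3), (W3,J2), (W4,J1)}
All 3 vertices on the smaller side are matched.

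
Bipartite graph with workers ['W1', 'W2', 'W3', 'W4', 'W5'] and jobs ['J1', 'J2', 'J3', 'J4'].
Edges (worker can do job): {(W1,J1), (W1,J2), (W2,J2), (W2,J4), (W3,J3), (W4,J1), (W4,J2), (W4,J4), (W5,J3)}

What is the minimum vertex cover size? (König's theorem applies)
Minimum vertex cover size = 4

By König's theorem: in bipartite graphs,
min vertex cover = max matching = 4

Maximum matching has size 4, so minimum vertex cover also has size 4.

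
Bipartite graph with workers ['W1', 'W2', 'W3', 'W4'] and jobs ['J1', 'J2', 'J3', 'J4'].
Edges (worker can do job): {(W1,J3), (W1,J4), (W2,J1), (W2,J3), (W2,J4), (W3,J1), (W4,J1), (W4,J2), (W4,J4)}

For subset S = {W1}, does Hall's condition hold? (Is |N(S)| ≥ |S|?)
Yes: |N(S)| = 2, |S| = 1

Subset S = {W1}
Neighbors N(S) = {J3, J4}

|N(S)| = 2, |S| = 1
Hall's condition: |N(S)| ≥ |S| is satisfied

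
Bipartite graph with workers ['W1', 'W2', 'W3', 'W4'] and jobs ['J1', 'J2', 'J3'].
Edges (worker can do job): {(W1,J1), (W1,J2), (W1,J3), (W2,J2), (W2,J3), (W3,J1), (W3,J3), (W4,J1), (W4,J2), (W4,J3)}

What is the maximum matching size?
Maximum matching size = 3

Maximum matching: {(W1,J3), (W3,J1), (W4,J2)}
Size: 3

This assigns 3 workers to 3 distinct jobs.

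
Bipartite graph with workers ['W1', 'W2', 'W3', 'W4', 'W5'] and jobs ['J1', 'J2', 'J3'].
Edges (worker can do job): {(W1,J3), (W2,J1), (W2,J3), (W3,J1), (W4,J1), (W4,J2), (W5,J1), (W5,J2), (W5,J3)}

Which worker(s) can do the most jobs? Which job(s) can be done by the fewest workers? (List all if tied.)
Most versatile: W5 (3 jobs); Least covered: J2 (2 workers)

Worker degrees (jobs they can do): W1:1, W2:2, W3:1, W4:2, W5:3
Job degrees (workers who can do it): J1:4, J2:2, J3:3

Maximum worker degree is 3, achieved by: W5
Minimum job degree is 2, achieved by: J2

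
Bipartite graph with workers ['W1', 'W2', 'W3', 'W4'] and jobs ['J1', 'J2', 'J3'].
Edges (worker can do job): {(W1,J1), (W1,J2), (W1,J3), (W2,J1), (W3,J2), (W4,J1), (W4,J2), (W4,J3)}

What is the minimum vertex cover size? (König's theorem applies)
Minimum vertex cover size = 3

By König's theorem: in bipartite graphs,
min vertex cover = max matching = 3

Maximum matching has size 3, so minimum vertex cover also has size 3.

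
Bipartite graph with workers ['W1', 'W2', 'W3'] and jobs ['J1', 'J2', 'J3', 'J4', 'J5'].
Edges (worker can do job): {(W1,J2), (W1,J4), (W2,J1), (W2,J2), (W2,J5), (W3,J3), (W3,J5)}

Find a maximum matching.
Matching: {(W1,J2), (W2,J5), (W3,J3)}

Maximum matching (size 3):
  W1 → J2
  W2 → J5
  W3 → J3

Each worker is assigned to at most one job, and each job to at most one worker.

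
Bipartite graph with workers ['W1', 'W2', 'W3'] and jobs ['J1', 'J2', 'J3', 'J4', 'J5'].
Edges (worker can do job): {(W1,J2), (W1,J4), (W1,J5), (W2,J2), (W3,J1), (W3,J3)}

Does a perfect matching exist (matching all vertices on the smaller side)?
Yes, perfect matching exists (size 3)

Perfect matching: {(W1,J5), (W2,J2), (W3,J3)}
All 3 vertices on the smaller side are matched.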